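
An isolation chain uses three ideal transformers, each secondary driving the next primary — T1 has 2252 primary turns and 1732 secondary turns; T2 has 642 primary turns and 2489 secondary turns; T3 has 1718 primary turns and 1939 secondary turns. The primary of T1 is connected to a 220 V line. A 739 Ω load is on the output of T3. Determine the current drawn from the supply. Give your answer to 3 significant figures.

After T1: V = 220.00 × 1732/2252 = 169.20 V.
After T2: V = 169.20 × 2489/642 = 655.98 V.
After T3: V = 655.98 × 1939/1718 = 740.37 V.
I_load = 740.37/739 = 1.0018 A, so P_out = 740.37 × 1.0018 = 741.74 W.
All ideal ⇒ P_in = P_out, so I_supply = 741.74/220 = 3.37 A.

I_supply ≈ 3.37 A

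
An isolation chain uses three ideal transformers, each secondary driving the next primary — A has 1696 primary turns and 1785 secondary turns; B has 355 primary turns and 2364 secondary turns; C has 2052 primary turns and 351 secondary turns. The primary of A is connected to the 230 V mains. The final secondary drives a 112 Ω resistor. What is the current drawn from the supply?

I_supply ≈ 2.95 A

Secondary of A: V = 230.00 × 1785/1696 = 242.07 V.
Secondary of B: V = 242.07 × 2364/355 = 1612.0 V.
Secondary of C: V = 1612.0 × 351/2052 = 275.73 V.
I_load = 275.73/112 = 2.4619 A, so P_out = 275.73 × 2.4619 = 678.83 W.
All ideal ⇒ P_in = P_out, so I_supply = 678.83/230 = 2.95 A.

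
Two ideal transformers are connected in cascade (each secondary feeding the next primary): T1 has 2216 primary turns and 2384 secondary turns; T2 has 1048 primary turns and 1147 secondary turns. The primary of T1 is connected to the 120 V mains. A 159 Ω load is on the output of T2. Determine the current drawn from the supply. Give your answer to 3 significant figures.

Secondary of T1: V = 120.00 × 2384/2216 = 129.10 V.
Secondary of T2: V = 129.10 × 1147/1048 = 141.29 V.
I_load = 141.29/159 = 0.88863 A, so P_out = 141.29 × 0.88863 = 125.56 W.
All ideal ⇒ P_in = P_out, so I_supply = 125.56/120 = 1.05 A.

I_supply ≈ 1.05 A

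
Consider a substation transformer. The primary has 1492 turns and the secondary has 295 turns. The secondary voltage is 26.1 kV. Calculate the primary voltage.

V_p/V_s = N_p/N_s, so V_p = 26100 × 1492/295 = 132000 V.

V_p ≈ 132000 V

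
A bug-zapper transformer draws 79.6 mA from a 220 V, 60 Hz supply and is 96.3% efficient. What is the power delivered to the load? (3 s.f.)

P_in = V_p I_p = 220 × 0.0796 = 17.512 W.
P_out = η P_in = 0.963 × 17.512 = 16.9 W.

P_out ≈ 16.9 W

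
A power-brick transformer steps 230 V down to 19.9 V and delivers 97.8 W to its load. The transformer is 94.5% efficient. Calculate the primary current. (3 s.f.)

P_in = P_out/η = 97.8/0.945 = 103.49 W.
I_p = P_in/V_p = 103.49/230 = 0.450 A.

I_p ≈ 0.450 A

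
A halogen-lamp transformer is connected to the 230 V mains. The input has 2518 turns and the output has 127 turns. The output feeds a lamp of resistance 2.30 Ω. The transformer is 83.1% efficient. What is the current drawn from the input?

V_out = 230 × 127/2518 = 11.600 V.
I_out = V_out/R = 11.600/2.30 = 5.0437 A.
P_out = V_out I_out = 11.600 × 5.0437 = 58.509 W.
P_in = P_out/η = 58.509/0.831 = 70.408 W.
I_in = P_in/V_in = 70.408/230 = 0.306 A.

I_in ≈ 0.306 A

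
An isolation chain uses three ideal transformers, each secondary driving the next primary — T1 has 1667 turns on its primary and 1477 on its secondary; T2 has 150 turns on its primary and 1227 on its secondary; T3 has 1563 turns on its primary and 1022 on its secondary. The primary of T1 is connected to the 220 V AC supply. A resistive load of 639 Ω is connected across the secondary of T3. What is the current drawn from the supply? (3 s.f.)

I_supply ≈ 7.73 A

After T1: V = 220.00 × 1477/1667 = 194.93 V.
After T2: V = 194.93 × 1227/150 = 1594.5 V.
After T3: V = 1594.5 × 1022/1563 = 1042.6 V.
I_load = 1042.6/639 = 1.6316 A, so P_out = 1042.6 × 1.6316 = 1701.1 W.
All ideal ⇒ P_in = P_out, so I_supply = 1701.1/220 = 7.73 A.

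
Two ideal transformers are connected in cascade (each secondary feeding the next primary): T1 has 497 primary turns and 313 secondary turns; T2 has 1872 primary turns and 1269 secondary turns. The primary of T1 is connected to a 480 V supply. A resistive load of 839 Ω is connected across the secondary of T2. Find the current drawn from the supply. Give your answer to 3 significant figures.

Secondary of T1: V = 480.00 × 313/497 = 302.29 V.
Secondary of T2: V = 302.29 × 1269/1872 = 204.92 V.
I_load = 204.92/839 = 0.24424 A, so P_out = 204.92 × 0.24424 = 50.050 W.
All ideal ⇒ P_in = P_out, so I_supply = 50.050/480 = 0.104 A.

I_supply ≈ 0.104 A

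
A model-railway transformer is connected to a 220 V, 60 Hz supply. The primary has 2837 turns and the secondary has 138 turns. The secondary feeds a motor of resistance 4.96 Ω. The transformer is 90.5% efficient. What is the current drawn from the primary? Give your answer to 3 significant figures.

I_p ≈ 0.116 A

V_s = 220 × 138/2837 = 10.701 V.
I_s = V_s/R = 10.701/4.96 = 2.1575 A.
P_out = V_s I_s = 10.701 × 2.1575 = 23.089 W.
P_in = P_out/η = 23.089/0.905 = 25.513 W.
I_p = P_in/V_p = 25.513/220 = 0.116 A.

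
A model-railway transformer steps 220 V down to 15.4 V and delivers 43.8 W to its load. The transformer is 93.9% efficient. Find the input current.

I_in ≈ 0.212 A

P_in = P_out/η = 43.8/0.939 = 46.645 W.
I_in = P_in/V_in = 46.645/220 = 0.212 A.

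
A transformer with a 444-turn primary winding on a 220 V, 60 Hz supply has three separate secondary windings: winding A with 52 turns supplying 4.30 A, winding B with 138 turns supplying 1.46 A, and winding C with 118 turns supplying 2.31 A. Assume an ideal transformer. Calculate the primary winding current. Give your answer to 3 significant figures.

V_A = 220 × 52/444 = 25.766 V; V_B = 220 × 138/444 = 68.378 V; V_C = 220 × 118/444 = 58.468 V.
P_out = V_A I_A + V_B I_B + V_C I_C = 25.766×4.30 + 68.378×1.46 + 58.468×2.31 = 110.79 + 99.832 + 135.06 = 345.69 W.
Ideal ⇒ P_in = P_out, so I_p = P_out/V_p = 345.69/220 = 1.57 A.

I_p ≈ 1.57 A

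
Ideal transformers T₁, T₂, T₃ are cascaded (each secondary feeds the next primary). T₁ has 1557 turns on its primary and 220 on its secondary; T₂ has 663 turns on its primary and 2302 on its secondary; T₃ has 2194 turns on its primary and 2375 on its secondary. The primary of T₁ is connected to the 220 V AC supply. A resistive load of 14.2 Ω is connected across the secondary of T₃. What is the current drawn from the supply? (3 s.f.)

After T₁: V = 220.00 × 220/1557 = 31.085 V.
After T₂: V = 31.085 × 2302/663 = 107.93 V.
After T₃: V = 107.93 × 2375/2194 = 116.84 V.
I_load = 116.84/14.2 = 8.2279 A, so P_out = 116.84 × 8.2279 = 961.31 W.
All ideal ⇒ P_in = P_out, so I_supply = 961.31/220 = 4.37 A.

I_supply ≈ 4.37 A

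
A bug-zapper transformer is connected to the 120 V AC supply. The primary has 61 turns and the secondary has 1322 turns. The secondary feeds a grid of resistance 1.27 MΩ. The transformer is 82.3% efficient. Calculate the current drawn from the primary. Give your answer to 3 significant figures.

V_s = 120 × 1322/61 = 2600.7 V.
I_s = V_s/R = 2600.7/(1.27×10^6) = 0.0020478 A.
P_out = V_s I_s = 2600.7 × 0.0020478 = 5.3255 W.
P_in = P_out/η = 5.3255/0.823 = 6.4709 W.
I_p = P_in/V_p = 6.4709/120 = 0.0539 A.

I_p ≈ 0.0539 A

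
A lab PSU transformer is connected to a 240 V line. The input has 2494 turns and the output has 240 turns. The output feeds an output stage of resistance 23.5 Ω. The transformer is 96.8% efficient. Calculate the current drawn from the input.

I_in ≈ 0.0977 A

V_out = 240 × 240/2494 = 23.095 V.
I_out = V_out/R = 23.095/23.5 = 0.98278 A.
P_out = V_out I_out = 23.095 × 0.98278 = 22.698 W.
P_in = P_out/η = 22.698/0.968 = 23.448 W.
I_in = P_in/V_in = 23.448/240 = 0.0977 A.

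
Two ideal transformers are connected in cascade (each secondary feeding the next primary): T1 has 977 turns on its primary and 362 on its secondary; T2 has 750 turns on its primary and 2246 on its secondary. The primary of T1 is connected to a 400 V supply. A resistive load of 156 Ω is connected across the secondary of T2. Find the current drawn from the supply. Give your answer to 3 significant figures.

After T1: V = 400.00 × 362/977 = 148.21 V.
After T2: V = 148.21 × 2246/750 = 443.84 V.
I_load = 443.84/156 = 2.8451 A, so P_out = 443.84 × 2.8451 = 1262.8 W.
All ideal ⇒ P_in = P_out, so I_supply = 1262.8/400 = 3.16 A.

I_supply ≈ 3.16 A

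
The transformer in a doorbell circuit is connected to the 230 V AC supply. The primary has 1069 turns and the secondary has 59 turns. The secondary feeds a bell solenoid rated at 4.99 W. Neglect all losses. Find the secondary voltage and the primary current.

V_s = V_p × N_s/N_p = 230 × 59/1069 = 12.694 V.
I_s = P/V_s = 4.99/12.694 = 0.39310 A.
I_p = I_s × N_s/N_p = 0.39310 × 59/1069 = 0.0217 A.

V_s ≈ 12.7 V, I_p ≈ 0.0217 A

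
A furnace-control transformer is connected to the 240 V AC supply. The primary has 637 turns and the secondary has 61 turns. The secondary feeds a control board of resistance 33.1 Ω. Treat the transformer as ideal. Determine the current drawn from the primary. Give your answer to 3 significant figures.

I_p ≈ 0.0665 A

V_s = V_p × N_s/N_p = 240 × 61/637 = 22.983 V.
I_s = V_s/R = 22.983/33.1 = 0.69434 A.
For an ideal transformer I_p N_p = I_s N_s, so I_p = 0.69434 × 61/637 = 0.0665 A.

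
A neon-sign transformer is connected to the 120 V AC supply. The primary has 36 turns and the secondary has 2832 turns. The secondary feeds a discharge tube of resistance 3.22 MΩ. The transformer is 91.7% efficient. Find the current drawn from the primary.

I_p ≈ 0.251 A

V_s = 120 × 2832/36 = 9440.0 V.
I_s = V_s/R = 9440.0/(3.22×10^6) = 0.0029317 A.
P_out = V_s I_s = 9440.0 × 0.0029317 = 27.675 W.
P_in = P_out/η = 27.675/0.917 = 30.180 W.
I_p = P_in/V_p = 30.180/120 = 0.251 A.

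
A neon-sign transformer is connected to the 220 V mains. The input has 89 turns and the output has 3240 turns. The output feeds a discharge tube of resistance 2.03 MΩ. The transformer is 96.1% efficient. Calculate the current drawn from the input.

I_in ≈ 0.149 A

V_out = 220 × 3240/89 = 8009.0 V.
I_out = V_out/R = 8009.0/(2.03×10^6) = 0.0039453 A.
P_out = V_out I_out = 8009.0 × 0.0039453 = 31.598 W.
P_in = P_out/η = 31.598/0.961 = 32.880 W.
I_in = P_in/V_in = 32.880/220 = 0.149 A.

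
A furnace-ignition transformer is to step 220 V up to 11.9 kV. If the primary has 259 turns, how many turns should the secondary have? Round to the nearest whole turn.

N_s = 14010 turns

N_s/N_p = V_s/V_p, so N_s = 259 × 11900/220 = 14009.5 ≈ 14010 turns.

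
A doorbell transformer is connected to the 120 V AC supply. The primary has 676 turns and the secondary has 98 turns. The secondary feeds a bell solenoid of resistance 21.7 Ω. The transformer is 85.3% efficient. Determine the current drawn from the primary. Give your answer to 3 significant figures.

V_s = 120 × 98/676 = 17.396 V.
I_s = V_s/R = 17.396/21.7 = 0.80168 A.
P_out = V_s I_s = 17.396 × 0.80168 = 13.946 W.
P_in = P_out/η = 13.946/0.853 = 16.350 W.
I_p = P_in/V_p = 16.350/120 = 0.136 A.

I_p ≈ 0.136 A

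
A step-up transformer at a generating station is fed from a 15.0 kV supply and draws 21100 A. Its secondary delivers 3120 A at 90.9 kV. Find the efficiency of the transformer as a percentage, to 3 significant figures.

η ≈ 89.6%

P_in = 15000 × 21100 = 3.16500×10^8 W.
P_out = 90900 × 3120 = 2.83608×10^8 W.
η = P_out/P_in = 2.83608×10^8/(3.16500×10^8) = 0.896.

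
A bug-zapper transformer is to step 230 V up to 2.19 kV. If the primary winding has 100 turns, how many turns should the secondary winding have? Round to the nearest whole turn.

N_s = 952 turns

N_s/N_p = V_s/V_p, so N_s = 100 × 2190/230 = 952.2 ≈ 952 turns.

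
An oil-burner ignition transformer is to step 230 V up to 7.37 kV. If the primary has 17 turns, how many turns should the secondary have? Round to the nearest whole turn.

N_s = 545 turns

N_s/N_p = V_s/V_p, so N_s = 17 × 7370/230 = 544.7 ≈ 545 turns.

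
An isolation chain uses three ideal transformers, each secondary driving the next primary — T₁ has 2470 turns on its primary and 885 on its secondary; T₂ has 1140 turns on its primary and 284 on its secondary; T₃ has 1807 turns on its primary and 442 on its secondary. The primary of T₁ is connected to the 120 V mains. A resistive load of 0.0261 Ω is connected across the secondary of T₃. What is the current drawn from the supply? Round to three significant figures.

I_supply ≈ 2.19 A

Secondary of T₁: V = 120.00 × 885/2470 = 42.996 V.
Secondary of T₂: V = 42.996 × 284/1140 = 10.711 V.
Secondary of T₃: V = 10.711 × 442/1807 = 2.6200 V.
I_load = 2.6200/0.0261 = 100.38 A, so P_out = 2.6200 × 100.38 = 263.01 W.
All ideal ⇒ P_in = P_out, so I_supply = 263.01/120 = 2.19 A.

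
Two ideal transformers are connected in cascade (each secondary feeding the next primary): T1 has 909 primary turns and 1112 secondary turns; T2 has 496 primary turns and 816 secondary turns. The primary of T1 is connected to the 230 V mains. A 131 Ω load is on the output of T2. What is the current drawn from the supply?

Secondary of T1: V = 230.00 × 1112/909 = 281.36 V.
Secondary of T2: V = 281.36 × 816/496 = 462.89 V.
I_load = 462.89/131 = 3.5335 A, so P_out = 462.89 × 3.5335 = 1635.6 W.
All ideal ⇒ P_in = P_out, so I_supply = 1635.6/230 = 7.11 A.

I_supply ≈ 7.11 A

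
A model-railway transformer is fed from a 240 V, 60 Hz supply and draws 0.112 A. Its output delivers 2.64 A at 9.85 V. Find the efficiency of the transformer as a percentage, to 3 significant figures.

P_in = 240 × 0.112 = 26.8800 W.
P_out = 9.85 × 2.64 = 26.0040 W.
η = P_out/P_in = 26.0040/26.8800 = 0.967.

η ≈ 96.7%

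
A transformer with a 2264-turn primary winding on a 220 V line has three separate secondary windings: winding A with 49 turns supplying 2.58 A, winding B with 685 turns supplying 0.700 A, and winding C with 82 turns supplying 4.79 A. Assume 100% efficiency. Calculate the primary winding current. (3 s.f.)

V_A = 220 × 49/2264 = 4.7615 V; V_B = 220 × 685/2264 = 66.564 V; V_C = 220 × 82/2264 = 7.9682 V.
P_out = V_A I_A + V_B I_B + V_C I_C = 4.7615×2.58 + 66.564×0.700 + 7.9682×4.79 = 12.285 + 46.595 + 38.168 = 97.047 W.
Ideal ⇒ P_in = P_out, so I_p = P_out/V_p = 97.047/220 = 0.441 A.

I_p ≈ 0.441 A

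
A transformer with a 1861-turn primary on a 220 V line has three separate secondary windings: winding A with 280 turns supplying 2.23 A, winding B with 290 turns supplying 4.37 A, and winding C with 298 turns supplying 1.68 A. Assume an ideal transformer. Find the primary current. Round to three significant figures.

V_A = 220 × 280/1861 = 33.100 V; V_B = 220 × 290/1861 = 34.283 V; V_C = 220 × 298/1861 = 35.228 V.
P_out = V_A I_A + V_B I_B + V_C I_C = 33.100×2.23 + 34.283×4.37 + 35.228×1.68 = 73.814 + 149.82 + 59.184 = 282.81 W.
Ideal ⇒ P_in = P_out, so I_p = P_out/V_p = 282.81/220 = 1.29 A.

I_p ≈ 1.29 A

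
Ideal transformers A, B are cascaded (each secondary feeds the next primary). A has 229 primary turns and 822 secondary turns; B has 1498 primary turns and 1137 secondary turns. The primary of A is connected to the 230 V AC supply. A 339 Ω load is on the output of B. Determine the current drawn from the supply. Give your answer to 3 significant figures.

I_supply ≈ 5.04 A

After A: V = 230.00 × 822/229 = 825.59 V.
After B: V = 825.59 × 1137/1498 = 626.63 V.
I_load = 626.63/339 = 1.8485 A, so P_out = 626.63 × 1.8485 = 1158.3 W.
All ideal ⇒ P_in = P_out, so I_supply = 1158.3/230 = 5.04 A.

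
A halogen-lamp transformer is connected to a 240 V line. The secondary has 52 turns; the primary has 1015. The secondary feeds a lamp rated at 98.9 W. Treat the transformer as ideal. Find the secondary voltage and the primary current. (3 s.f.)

V_s = V_p × N_s/N_p = 240 × 52/1015 = 12.296 V.
I_s = P/V_s = 98.9/12.296 = 8.0435 A.
I_p = I_s × N_s/N_p = 8.0435 × 52/1015 = 0.412 A.

V_s ≈ 12.3 V, I_p ≈ 0.412 A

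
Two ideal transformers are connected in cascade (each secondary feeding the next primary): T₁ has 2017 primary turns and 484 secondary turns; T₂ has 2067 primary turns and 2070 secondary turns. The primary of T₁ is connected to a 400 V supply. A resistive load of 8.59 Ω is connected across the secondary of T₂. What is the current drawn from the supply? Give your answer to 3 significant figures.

I_supply ≈ 2.69 A

Secondary of T₁: V = 400.00 × 484/2017 = 95.984 V.
Secondary of T₂: V = 95.984 × 2070/2067 = 96.123 V.
I_load = 96.123/8.59 = 11.190 A, so P_out = 96.123 × 11.190 = 1075.6 W.
All ideal ⇒ P_in = P_out, so I_supply = 1075.6/400 = 2.69 A.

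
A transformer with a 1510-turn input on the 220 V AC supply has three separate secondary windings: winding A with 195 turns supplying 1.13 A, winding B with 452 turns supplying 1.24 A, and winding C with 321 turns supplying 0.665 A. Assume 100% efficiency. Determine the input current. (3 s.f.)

I_in ≈ 0.658 A

V_A = 220 × 195/1510 = 28.411 V; V_B = 220 × 452/1510 = 65.854 V; V_C = 220 × 321/1510 = 46.768 V.
P_out = V_A I_A + V_B I_B + V_C I_C = 28.411×1.13 + 65.854×1.24 + 46.768×0.665 = 32.104 + 81.659 + 31.101 = 144.86 W.
Ideal ⇒ P_in = P_out, so I_in = P_out/V_in = 144.86/220 = 0.658 A.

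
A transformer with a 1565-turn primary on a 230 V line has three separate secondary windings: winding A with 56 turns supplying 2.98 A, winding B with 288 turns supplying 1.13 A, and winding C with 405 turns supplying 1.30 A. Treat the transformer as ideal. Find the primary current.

V_A = 230 × 56/1565 = 8.2300 V; V_B = 230 × 288/1565 = 42.326 V; V_C = 230 × 405/1565 = 59.521 V.
P_out = V_A I_A + V_B I_B + V_C I_C = 8.2300×2.98 + 42.326×1.13 + 59.521×1.30 = 24.525 + 47.828 + 77.377 = 149.73 W.
Ideal ⇒ P_in = P_out, so I_p = P_out/V_p = 149.73/230 = 0.651 A.

I_p ≈ 0.651 A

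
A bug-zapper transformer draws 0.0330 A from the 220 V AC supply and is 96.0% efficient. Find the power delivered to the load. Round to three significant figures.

P_out ≈ 6.97 W

P_in = V_p I_p = 220 × 0.0330 = 7.2600 W.
P_out = η P_in = 0.960 × 7.2600 = 6.97 W.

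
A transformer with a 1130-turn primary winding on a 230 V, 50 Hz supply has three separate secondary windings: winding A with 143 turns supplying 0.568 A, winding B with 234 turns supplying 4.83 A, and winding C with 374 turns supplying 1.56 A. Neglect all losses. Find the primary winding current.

V_A = 230 × 143/1130 = 29.106 V; V_B = 230 × 234/1130 = 47.628 V; V_C = 230 × 374/1130 = 76.124 V.
P_out = V_A I_A + V_B I_B + V_C I_C = 29.106×0.568 + 47.628×4.83 + 76.124×1.56 = 16.532 + 230.04 + 118.75 = 365.33 W.
Ideal ⇒ P_in = P_out, so I_p = P_out/V_p = 365.33/230 = 1.59 A.

I_p ≈ 1.59 A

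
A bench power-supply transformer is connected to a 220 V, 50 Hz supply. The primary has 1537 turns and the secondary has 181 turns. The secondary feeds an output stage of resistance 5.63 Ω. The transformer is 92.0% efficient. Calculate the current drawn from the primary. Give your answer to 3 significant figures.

V_s = 220 × 181/1537 = 25.908 V.
I_s = V_s/R = 25.908/5.63 = 4.6017 A.
P_out = V_s I_s = 25.908 × 4.6017 = 119.22 W.
P_in = P_out/η = 119.22/0.920 = 129.59 W.
I_p = P_in/V_p = 129.59/220 = 0.589 A.

I_p ≈ 0.589 A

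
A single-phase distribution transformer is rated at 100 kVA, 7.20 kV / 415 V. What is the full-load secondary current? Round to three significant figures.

I_s ≈ 241 A

I_s = S/V_s = 100000/415 = 241 A.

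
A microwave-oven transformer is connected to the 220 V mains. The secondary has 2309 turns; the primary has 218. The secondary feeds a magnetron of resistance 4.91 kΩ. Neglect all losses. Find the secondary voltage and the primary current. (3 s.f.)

V_s ≈ 2330 V, I_p ≈ 5.03 A

V_s = V_p × N_s/N_p = 220 × 2309/218 = 2330.2 V.
I_s = V_s/R = 2330.2/4910 = 0.47458 A.
I_p = I_s × N_s/N_p = 0.47458 × 2309/218 = 5.03 A.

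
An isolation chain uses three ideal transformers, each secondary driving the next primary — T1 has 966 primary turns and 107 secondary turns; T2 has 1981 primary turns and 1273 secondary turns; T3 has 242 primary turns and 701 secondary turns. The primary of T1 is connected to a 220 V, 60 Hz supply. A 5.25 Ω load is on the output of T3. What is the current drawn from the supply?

Secondary of T1: V = 220.00 × 107/966 = 24.369 V.
Secondary of T2: V = 24.369 × 1273/1981 = 15.659 V.
Secondary of T3: V = 15.659 × 701/242 = 45.360 V.
I_load = 45.360/5.25 = 8.6401 A, so P_out = 45.360 × 8.6401 = 391.92 W.
All ideal ⇒ P_in = P_out, so I_supply = 391.92/220 = 1.78 A.

I_supply ≈ 1.78 A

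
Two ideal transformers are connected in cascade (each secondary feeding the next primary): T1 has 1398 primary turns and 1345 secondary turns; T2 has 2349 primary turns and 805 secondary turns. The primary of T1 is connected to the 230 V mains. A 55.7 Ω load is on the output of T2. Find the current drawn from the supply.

I_supply ≈ 0.449 A

After T1: V = 230.00 × 1345/1398 = 221.28 V.
After T2: V = 221.28 × 805/2349 = 75.833 V.
I_load = 75.833/55.7 = 1.3614 A, so P_out = 75.833 × 1.3614 = 103.24 W.
All ideal ⇒ P_in = P_out, so I_supply = 103.24/230 = 0.449 A.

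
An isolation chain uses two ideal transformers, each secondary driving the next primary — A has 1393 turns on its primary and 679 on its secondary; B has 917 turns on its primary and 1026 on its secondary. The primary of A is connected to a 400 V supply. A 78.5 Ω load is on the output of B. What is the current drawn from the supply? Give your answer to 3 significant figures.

I_supply ≈ 1.52 A

Secondary of A: V = 400.00 × 679/1393 = 194.97 V.
Secondary of B: V = 194.97 × 1026/917 = 218.15 V.
I_load = 218.15/78.5 = 2.7790 A, so P_out = 218.15 × 2.7790 = 606.24 W.
All ideal ⇒ P_in = P_out, so I_supply = 606.24/400 = 1.52 A.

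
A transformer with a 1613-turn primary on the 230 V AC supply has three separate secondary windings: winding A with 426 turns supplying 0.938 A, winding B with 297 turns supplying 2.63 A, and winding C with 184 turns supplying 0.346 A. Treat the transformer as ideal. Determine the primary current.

I_p ≈ 0.771 A

V_A = 230 × 426/1613 = 60.744 V; V_B = 230 × 297/1613 = 42.350 V; V_C = 230 × 184/1613 = 26.237 V.
P_out = V_A I_A + V_B I_B + V_C I_C = 60.744×0.938 + 42.350×2.63 + 26.237×0.346 = 56.978 + 111.38 + 9.0779 = 177.44 W.
Ideal ⇒ P_in = P_out, so I_p = P_out/V_p = 177.44/230 = 0.771 A.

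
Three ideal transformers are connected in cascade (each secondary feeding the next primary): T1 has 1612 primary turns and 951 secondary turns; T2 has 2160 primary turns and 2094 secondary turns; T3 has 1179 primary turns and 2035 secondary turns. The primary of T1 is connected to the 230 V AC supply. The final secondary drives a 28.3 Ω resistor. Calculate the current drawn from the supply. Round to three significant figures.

I_supply ≈ 7.92 A

Secondary of T1: V = 230.00 × 951/1612 = 135.69 V.
Secondary of T2: V = 135.69 × 2094/2160 = 131.54 V.
Secondary of T3: V = 131.54 × 2035/1179 = 227.05 V.
I_load = 227.05/28.3 = 8.0229 A, so P_out = 227.05 × 8.0229 = 1821.6 W.
All ideal ⇒ P_in = P_out, so I_supply = 1821.6/230 = 7.92 A.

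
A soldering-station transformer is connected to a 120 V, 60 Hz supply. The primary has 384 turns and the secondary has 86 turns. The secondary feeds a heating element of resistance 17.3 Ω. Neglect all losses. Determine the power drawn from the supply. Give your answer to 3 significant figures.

P ≈ 41.7 W

V_s = V_p × N_s/N_p = 120 × 86/384 = 26.875 V.
I_s = V_s/R = 26.875/17.3 = 1.5535 A.
I_p = I_s × N_s/N_p = 1.5535 × 86/384 = 0.34791 A.
P = V_p I_p = 120 × 0.34791 = 41.7 W.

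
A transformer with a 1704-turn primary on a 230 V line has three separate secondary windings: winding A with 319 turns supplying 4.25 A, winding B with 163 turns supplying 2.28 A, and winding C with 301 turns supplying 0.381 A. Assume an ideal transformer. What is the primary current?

V_A = 230 × 319/1704 = 43.058 V; V_B = 230 × 163/1704 = 22.001 V; V_C = 230 × 301/1704 = 40.628 V.
P_out = V_A I_A + V_B I_B + V_C I_C = 43.058×4.25 + 22.001×2.28 + 40.628×0.381 = 182.99 + 50.163 + 15.479 = 248.64 W.
Ideal ⇒ P_in = P_out, so I_p = P_out/V_p = 248.64/230 = 1.08 A.

I_p ≈ 1.08 A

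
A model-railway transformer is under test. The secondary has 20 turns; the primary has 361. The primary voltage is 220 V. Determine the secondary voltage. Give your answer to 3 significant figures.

V_s/V_p = N_s/N_p, so V_s = 220 × 20/361 = 12.2 V.

V_s ≈ 12.2 V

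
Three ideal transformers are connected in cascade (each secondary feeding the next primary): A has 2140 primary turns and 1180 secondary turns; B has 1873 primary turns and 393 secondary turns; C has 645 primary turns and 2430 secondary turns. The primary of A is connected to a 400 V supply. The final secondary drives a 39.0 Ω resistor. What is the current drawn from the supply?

I_supply ≈ 1.95 A

After A: V = 400.00 × 1180/2140 = 220.56 V.
After B: V = 220.56 × 393/1873 = 46.279 V.
After C: V = 46.279 × 2430/645 = 174.35 V.
I_load = 174.35/39.0 = 4.4706 A, so P_out = 174.35 × 4.4706 = 779.46 W.
All ideal ⇒ P_in = P_out, so I_supply = 779.46/400 = 1.95 A.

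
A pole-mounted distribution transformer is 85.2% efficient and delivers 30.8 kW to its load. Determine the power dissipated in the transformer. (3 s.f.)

P_loss ≈ 5350 W

P_in = P_out/η = 30800/0.852 = 36150.2 W.
P_loss = P_in − P_out = 36150.2 − 30800 = 5350 W.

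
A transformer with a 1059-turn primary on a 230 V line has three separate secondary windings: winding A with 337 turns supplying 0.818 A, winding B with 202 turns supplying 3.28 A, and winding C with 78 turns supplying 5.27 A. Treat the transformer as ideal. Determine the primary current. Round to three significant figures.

V_A = 230 × 337/1059 = 73.192 V; V_B = 230 × 202/1059 = 43.872 V; V_C = 230 × 78/1059 = 16.941 V.
P_out = V_A I_A + V_B I_B + V_C I_C = 73.192×0.818 + 43.872×3.28 + 16.941×5.27 = 59.871 + 143.90 + 89.276 = 293.05 W.
Ideal ⇒ P_in = P_out, so I_p = P_out/V_p = 293.05/230 = 1.27 A.

I_p ≈ 1.27 A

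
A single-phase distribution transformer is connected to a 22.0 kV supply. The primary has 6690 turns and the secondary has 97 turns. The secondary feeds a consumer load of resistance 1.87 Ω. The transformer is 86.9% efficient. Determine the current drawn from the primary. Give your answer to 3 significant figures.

I_p ≈ 2.85 A

V_s = 22000 × 97/6690 = 318.98 V.
I_s = V_s/R = 318.98/1.87 = 170.58 A.
P_out = V_s I_s = 318.98 × 170.58 = 54412 W.
P_in = P_out/η = 54412/0.869 = 62615 W.
I_p = P_in/V_p = 62615/22000 = 2.85 A.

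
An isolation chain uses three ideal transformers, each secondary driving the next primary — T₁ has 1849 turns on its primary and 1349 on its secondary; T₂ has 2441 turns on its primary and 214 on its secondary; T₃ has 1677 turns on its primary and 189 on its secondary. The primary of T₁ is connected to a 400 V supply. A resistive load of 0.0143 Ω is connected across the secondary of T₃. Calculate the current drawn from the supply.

I_supply ≈ 1.45 A

Secondary of T₁: V = 400.00 × 1349/1849 = 291.83 V.
Secondary of T₂: V = 291.83 × 214/2441 = 25.585 V.
Secondary of T₃: V = 25.585 × 189/1677 = 2.8834 V.
I_load = 2.8834/0.0143 = 201.64 A, so P_out = 2.8834 × 201.64 = 581.41 W.
All ideal ⇒ P_in = P_out, so I_supply = 581.41/400 = 1.45 A.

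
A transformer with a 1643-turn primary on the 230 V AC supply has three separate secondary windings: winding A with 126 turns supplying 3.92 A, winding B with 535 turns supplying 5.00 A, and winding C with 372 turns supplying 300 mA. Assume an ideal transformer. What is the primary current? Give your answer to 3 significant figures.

I_p ≈ 2.00 A

V_A = 230 × 126/1643 = 17.638 V; V_B = 230 × 535/1643 = 74.893 V; V_C = 230 × 372/1643 = 52.075 V.
P_out = V_A I_A + V_B I_B + V_C I_C = 17.638×3.92 + 74.893×5.00 + 52.075×0.300 = 69.143 + 374.47 + 15.623 = 459.23 W.
Ideal ⇒ P_in = P_out, so I_p = P_out/V_p = 459.23/230 = 2.00 A.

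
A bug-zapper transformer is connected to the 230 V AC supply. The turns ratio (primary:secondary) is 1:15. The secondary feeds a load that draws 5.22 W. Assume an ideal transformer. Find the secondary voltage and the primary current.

V_s ≈ 3450 V, I_p ≈ 0.0227 A

V_s = V_p × N_s/N_p = 230 × 15/1 = 3450.0 V.
I_s = P/V_s = 5.22/3450.0 = 0.0015130 A.
I_p = I_s × N_s/N_p = 0.0015130 × 15/1 = 0.0227 A.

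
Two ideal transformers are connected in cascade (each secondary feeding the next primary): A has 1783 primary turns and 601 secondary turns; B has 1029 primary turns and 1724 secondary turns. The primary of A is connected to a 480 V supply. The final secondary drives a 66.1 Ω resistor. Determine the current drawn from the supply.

After A: V = 480.00 × 601/1783 = 161.79 V.
After B: V = 161.79 × 1724/1029 = 271.07 V.
I_load = 271.07/66.1 = 4.1010 A, so P_out = 271.07 × 4.1010 = 1111.7 W.
All ideal ⇒ P_in = P_out, so I_supply = 1111.7/480 = 2.32 A.

I_supply ≈ 2.32 A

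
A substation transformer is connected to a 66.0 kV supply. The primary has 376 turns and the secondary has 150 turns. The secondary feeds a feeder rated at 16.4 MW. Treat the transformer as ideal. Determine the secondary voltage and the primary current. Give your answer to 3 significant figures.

V_s ≈ 26300 V, I_p ≈ 248 A

V_s = V_p × N_s/N_p = 66000 × 150/376 = 26330 V.
I_s = P/V_s = 1.64×10^7/26330 = 622.87 A.
I_p = I_s × N_s/N_p = 622.87 × 150/376 = 248 A.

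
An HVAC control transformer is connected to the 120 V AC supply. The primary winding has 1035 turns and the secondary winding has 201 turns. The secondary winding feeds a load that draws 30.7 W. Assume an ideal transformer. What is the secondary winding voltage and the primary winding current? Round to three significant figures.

V_s ≈ 23.3 V, I_p ≈ 0.256 A

V_s = V_p × N_s/N_p = 120 × 201/1035 = 23.304 V.
I_s = P/V_s = 30.7/23.304 = 1.3174 A.
I_p = I_s × N_s/N_p = 1.3174 × 201/1035 = 0.256 A.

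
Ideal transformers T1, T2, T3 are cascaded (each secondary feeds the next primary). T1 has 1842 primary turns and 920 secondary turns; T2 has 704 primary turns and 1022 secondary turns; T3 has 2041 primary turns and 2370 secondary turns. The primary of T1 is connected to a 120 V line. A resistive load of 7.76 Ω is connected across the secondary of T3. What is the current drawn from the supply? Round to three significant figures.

I_supply ≈ 11.0 A

After T1: V = 120.00 × 920/1842 = 59.935 V.
After T2: V = 59.935 × 1022/704 = 87.008 V.
After T3: V = 87.008 × 2370/2041 = 101.03 V.
I_load = 101.03/7.76 = 13.020 A, so P_out = 101.03 × 13.020 = 1315.4 W.
All ideal ⇒ P_in = P_out, so I_supply = 1315.4/120 = 11.0 A.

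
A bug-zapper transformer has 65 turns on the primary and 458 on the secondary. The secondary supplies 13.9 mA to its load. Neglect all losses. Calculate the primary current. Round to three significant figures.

I_p ≈ 0.0979 A

For an ideal transformer I_p/I_s = N_s/N_p, so I_p = 0.0139 × 458/65 = 0.0979 A.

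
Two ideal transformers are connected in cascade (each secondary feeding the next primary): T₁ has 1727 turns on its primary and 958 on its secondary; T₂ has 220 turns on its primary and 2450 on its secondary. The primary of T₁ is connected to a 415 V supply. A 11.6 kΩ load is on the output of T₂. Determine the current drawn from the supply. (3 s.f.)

Secondary of T₁: V = 415.00 × 958/1727 = 230.21 V.
Secondary of T₂: V = 230.21 × 2450/220 = 2563.7 V.
I_load = 2563.7/11600 = 0.22101 A, so P_out = 2563.7 × 0.22101 = 566.59 W.
All ideal ⇒ P_in = P_out, so I_supply = 566.59/415 = 1.37 A.

I_supply ≈ 1.37 A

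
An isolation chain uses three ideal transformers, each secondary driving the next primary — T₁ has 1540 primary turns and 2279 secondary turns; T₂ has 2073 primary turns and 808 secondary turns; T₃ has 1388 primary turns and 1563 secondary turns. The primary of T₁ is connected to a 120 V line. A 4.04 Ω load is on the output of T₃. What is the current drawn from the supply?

After T₁: V = 120.00 × 2279/1540 = 177.58 V.
After T₂: V = 177.58 × 808/2073 = 69.218 V.
After T₃: V = 69.218 × 1563/1388 = 77.945 V.
I_load = 77.945/4.04 = 19.293 A, so P_out = 77.945 × 19.293 = 1503.8 W.
All ideal ⇒ P_in = P_out, so I_supply = 1503.8/120 = 12.5 A.

I_supply ≈ 12.5 A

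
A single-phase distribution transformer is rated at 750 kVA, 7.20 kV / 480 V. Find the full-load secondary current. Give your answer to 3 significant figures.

I_s = S/V_s = 750000/480 = 1560 A.

I_s ≈ 1560 A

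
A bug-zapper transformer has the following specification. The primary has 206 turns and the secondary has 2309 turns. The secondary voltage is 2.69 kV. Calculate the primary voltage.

V_p ≈ 240 V

V_p/V_s = N_p/N_s, so V_p = 2690 × 206/2309 = 240 V.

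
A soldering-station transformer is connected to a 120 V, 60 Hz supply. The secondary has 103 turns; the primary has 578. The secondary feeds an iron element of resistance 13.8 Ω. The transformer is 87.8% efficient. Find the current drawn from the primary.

I_p ≈ 0.315 A

V_s = 120 × 103/578 = 21.384 V.
I_s = V_s/R = 21.384/13.8 = 1.5496 A.
P_out = V_s I_s = 21.384 × 1.5496 = 33.136 W.
P_in = P_out/η = 33.136/0.878 = 37.741 W.
I_p = P_in/V_p = 37.741/120 = 0.315 A.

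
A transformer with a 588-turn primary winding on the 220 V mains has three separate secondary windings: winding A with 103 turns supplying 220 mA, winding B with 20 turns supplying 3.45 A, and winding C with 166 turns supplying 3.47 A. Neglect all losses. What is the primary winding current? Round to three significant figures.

I_p ≈ 1.14 A

V_A = 220 × 103/588 = 38.537 V; V_B = 220 × 20/588 = 7.4830 V; V_C = 220 × 166/588 = 62.109 V.
P_out = V_A I_A + V_B I_B + V_C I_C = 38.537×0.220 + 7.4830×3.45 + 62.109×3.47 = 8.4782 + 25.816 + 215.52 = 249.81 W.
Ideal ⇒ P_in = P_out, so I_p = P_out/V_p = 249.81/220 = 1.14 A.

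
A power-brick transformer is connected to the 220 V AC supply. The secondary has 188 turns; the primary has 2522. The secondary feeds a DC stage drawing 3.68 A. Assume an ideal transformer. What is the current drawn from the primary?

For an ideal transformer I_p N_p = I_s N_s, so I_p = 3.68 × 188/2522 = 0.274 A.

I_p ≈ 0.274 A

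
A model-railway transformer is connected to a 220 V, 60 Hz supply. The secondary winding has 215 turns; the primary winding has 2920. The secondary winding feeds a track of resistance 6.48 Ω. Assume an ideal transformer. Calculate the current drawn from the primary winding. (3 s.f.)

I_p ≈ 0.184 A

V_s = V_p × N_s/N_p = 220 × 215/2920 = 16.199 V.
I_s = V_s/R = 16.199/6.48 = 2.4998 A.
For an ideal transformer I_p N_p = I_s N_s, so I_p = 2.4998 × 215/2920 = 0.184 A.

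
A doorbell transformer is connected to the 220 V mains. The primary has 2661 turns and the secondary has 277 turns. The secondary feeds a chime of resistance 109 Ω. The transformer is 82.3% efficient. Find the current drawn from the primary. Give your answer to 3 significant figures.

I_p ≈ 0.0266 A

V_s = 220 × 277/2661 = 22.901 V.
I_s = V_s/R = 22.901/109 = 0.21010 A.
P_out = V_s I_s = 22.901 × 0.21010 = 4.8116 W.
P_in = P_out/η = 4.8116/0.823 = 5.8464 W.
I_p = P_in/V_p = 5.8464/220 = 0.0266 A.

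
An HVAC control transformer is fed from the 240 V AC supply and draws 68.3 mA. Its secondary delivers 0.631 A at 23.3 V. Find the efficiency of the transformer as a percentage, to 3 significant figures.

P_in = 240 × 0.0683 = 16.3920 W.
P_out = 23.3 × 0.631 = 14.7023 W.
η = P_out/P_in = 14.7023/16.3920 = 0.897.

η ≈ 89.7%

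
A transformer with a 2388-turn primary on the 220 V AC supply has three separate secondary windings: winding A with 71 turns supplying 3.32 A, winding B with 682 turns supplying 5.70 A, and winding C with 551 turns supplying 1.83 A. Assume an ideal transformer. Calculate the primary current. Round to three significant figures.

I_p ≈ 2.15 A

V_A = 220 × 71/2388 = 6.5410 V; V_B = 220 × 682/2388 = 62.831 V; V_C = 220 × 551/2388 = 50.762 V.
P_out = V_A I_A + V_B I_B + V_C I_C = 6.5410×3.32 + 62.831×5.70 + 50.762×1.83 = 21.716 + 358.14 + 92.895 = 472.75 W.
Ideal ⇒ P_in = P_out, so I_p = P_out/V_p = 472.75/220 = 2.15 A.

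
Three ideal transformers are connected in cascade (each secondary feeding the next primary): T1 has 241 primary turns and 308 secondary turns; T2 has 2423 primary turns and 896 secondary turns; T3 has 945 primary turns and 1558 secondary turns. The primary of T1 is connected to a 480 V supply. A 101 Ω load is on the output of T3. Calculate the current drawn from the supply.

I_supply ≈ 2.89 A

After T1: V = 480.00 × 308/241 = 613.44 V.
After T2: V = 613.44 × 896/2423 = 226.85 V.
After T3: V = 226.85 × 1558/945 = 373.99 V.
I_load = 373.99/101 = 3.7029 A, so P_out = 373.99 × 3.7029 = 1384.9 W.
All ideal ⇒ P_in = P_out, so I_supply = 1384.9/480 = 2.89 A.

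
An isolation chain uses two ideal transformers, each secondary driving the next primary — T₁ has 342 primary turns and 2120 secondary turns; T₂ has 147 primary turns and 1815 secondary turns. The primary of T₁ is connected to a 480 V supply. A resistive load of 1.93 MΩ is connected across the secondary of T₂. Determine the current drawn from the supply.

Secondary of T₁: V = 480.00 × 2120/342 = 2975.4 V.
Secondary of T₂: V = 2975.4 × 1815/147 = 36738 V.
I_load = 36738/(1.93×10^6) = 0.019035 A, so P_out = 36738 × 0.019035 = 699.30 W.
All ideal ⇒ P_in = P_out, so I_supply = 699.30/480 = 1.46 A.

I_supply ≈ 1.46 A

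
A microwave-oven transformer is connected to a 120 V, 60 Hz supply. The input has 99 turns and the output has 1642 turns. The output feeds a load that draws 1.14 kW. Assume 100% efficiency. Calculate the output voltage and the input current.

V_out = V_in × N_out/N_in = 120 × 1642/99 = 1990.3 V.
I_out = P/V_out = 1140/1990.3 = 0.57278 A.
I_in = I_out × N_out/N_in = 0.57278 × 1642/99 = 9.50 A.

V_out ≈ 1990 V, I_in ≈ 9.50 A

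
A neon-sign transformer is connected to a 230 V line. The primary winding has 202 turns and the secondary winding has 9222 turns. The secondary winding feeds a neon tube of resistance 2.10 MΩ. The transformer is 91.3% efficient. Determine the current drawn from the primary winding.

I_p ≈ 0.250 A

V_s = 230 × 9222/202 = 10500 V.
I_s = V_s/R = 10500/(2.10×10^6) = 0.0050001 A.
P_out = V_s I_s = 10500 × 0.0050001 = 52.503 W.
P_in = P_out/η = 52.503/0.913 = 57.506 W.
I_p = P_in/V_p = 57.506/230 = 0.250 A.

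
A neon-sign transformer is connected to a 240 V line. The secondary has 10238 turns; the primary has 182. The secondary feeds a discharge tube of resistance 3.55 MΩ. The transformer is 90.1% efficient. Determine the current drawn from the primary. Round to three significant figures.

I_p ≈ 0.237 A

V_s = 240 × 10238/182 = 13501 V.
I_s = V_s/R = 13501/(3.55×10^6) = 0.0038030 A.
P_out = V_s I_s = 13501 × 0.0038030 = 51.343 W.
P_in = P_out/η = 51.343/0.901 = 56.985 W.
I_p = P_in/V_p = 56.985/240 = 0.237 A.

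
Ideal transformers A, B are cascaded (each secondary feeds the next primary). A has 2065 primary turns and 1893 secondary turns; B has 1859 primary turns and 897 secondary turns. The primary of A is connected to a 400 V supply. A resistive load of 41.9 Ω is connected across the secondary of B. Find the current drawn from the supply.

Secondary of A: V = 400.00 × 1893/2065 = 366.68 V.
Secondary of B: V = 366.68 × 897/1859 = 176.93 V.
I_load = 176.93/41.9 = 4.2227 A, so P_out = 176.93 × 4.2227 = 747.12 W.
All ideal ⇒ P_in = P_out, so I_supply = 747.12/400 = 1.87 A.

I_supply ≈ 1.87 A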